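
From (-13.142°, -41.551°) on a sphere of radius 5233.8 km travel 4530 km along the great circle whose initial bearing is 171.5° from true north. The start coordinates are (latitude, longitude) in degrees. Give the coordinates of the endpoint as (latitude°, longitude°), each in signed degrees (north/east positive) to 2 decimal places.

Angular distance δ = d/R = 4530/5233.8 = 0.86553 rad; initial bearing θ = 2.9932 rad.
sin φ₂ = sin φ₁ cos δ + cos φ₁ sin δ cos θ = (-0.2274)(0.6482) + (0.9738)(0.7614)(-0.9890) = -0.8807, so φ₂ = -61.73°.
Δλ = atan2(sin θ sin δ cos φ₁, cos δ − sin φ₁ sin φ₂) = atan2(0.1096, 0.4480) = 13.747°.
λ₂ = -41.551° + 13.747° = -27.80°.

-61.73°, -27.80°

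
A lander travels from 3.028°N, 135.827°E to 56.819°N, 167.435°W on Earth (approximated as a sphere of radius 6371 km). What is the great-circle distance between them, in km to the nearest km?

7770 km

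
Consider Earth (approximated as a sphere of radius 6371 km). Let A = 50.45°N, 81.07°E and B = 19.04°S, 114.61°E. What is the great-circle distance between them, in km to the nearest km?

With latitudes φ₁ = 50.450°, φ₂ = -19.040° and longitude difference Δλ = 33.540°:
cos c = sin φ₁ sin φ₂ + cos φ₁ cos φ₂ cos Δλ = (0.7711)(-0.3262) + (0.6368)(0.9453)(0.8335) = 0.25015,
so c = arccos(0.25015) = 1.31796 rad.
Distance = R·c = 6371 × 1.3180 ≈ 8397 km.

8397 km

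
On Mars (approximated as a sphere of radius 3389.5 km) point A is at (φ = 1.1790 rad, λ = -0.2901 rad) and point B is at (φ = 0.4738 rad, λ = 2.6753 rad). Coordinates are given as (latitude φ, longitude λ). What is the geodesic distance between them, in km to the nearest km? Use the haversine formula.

5028 km

With latitudes φ₁ = 67.552°, φ₂ = 27.147° and longitude difference Δλ = 169.905°:
Haversine: a = sin²(Δφ/2) + cos φ₁ cos φ₂ sin²(Δλ/2) = 0.1193 + (0.3818)(0.8898)(0.9923) = 0.45641.
Central angle c = 2·arcsin(√a) = 1.48351 rad.
Distance = R·c = 3389.5 × 1.4835 ≈ 5028 km.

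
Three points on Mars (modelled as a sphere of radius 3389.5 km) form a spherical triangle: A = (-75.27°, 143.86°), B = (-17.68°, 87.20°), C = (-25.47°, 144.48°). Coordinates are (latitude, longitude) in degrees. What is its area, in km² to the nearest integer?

5182188 km²

Side lengths (central angles): a = 0.9328, b = 0.8692, c = 1.1298 rad; semiperimeter s = 1.4659.
By l'Huilier's theorem, tan(E/4) = √[tan(s/2) tan((s−a)/2) tan((s−b)/2) tan((s−c)/2)], giving spherical excess E = 0.4511 rad.
Area = E·R² = 0.4511 × (3389.5)² ≈ 5182188 km².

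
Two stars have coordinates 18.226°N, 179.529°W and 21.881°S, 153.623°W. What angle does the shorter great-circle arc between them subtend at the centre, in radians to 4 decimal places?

With latitudes φ₁ = 18.226°, φ₂ = -21.881° and longitude difference Δλ = 25.906°:
cos c = sin φ₁ sin φ₂ + cos φ₁ cos φ₂ cos Δλ = (0.3128)(-0.3727) + (0.9498)(0.9280)(0.8995) = 0.67627,
so c = arccos(0.67627) = 0.82811 rad.
So the angular separation is 0.8281 rad.

0.8281 rad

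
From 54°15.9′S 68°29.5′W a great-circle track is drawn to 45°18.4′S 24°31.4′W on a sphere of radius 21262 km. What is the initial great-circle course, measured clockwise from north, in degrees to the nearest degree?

With φ₁ = -0.9471, φ₂ = -0.7908, Δλ = 0.7674 rad, the forward-azimuth formula gives
θ = atan2( sin Δλ cos φ₂ , cos φ₁ sin φ₂ − sin φ₁ cos φ₂ cos Δλ ) = atan2(0.4883, -0.0043) = 90.50°.
So the initial bearing is 91°.

91°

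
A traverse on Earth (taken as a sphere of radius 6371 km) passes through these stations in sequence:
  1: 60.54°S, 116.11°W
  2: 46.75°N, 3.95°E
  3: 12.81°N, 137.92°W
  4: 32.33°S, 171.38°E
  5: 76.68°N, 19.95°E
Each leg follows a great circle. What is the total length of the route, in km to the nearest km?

50563 km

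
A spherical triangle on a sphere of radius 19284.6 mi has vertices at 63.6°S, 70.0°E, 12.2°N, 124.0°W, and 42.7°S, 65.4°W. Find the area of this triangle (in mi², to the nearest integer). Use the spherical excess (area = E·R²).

388146882 mi²

Side lengths (central angles): a = 1.3378, b = 1.1867, c = 2.2281 rad; semiperimeter s = 2.3762.
By l'Huilier's theorem, tan(E/4) = √[tan(s/2) tan((s−a)/2) tan((s−b)/2) tan((s−c)/2)], giving spherical excess E = 1.0437 rad.
Area = E·R² = 1.0437 × (19284.6)² ≈ 388146882 mi².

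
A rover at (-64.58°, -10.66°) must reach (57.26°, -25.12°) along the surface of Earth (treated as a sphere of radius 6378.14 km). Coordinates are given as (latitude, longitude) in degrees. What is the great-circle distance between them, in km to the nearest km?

13619 km

Let φ₁ = -1.1271 rad, φ₂ = 0.9994 rad, and Δλ = -0.2524 rad.
cos c = sin φ₁ sin φ₂ + cos φ₁ cos φ₂ cos Δλ = (-0.9032)(0.8411) + (0.4293)(0.5408)(0.9683) = -0.53490,
so c = arccos(-0.53490) = 2.13519 rad.
Distance = R·c = 6378.14 × 2.1352 ≈ 13619 km.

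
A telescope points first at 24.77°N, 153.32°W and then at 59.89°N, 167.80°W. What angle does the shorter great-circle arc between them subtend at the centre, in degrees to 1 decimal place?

36.5°

Let φ₁ = 0.4323 rad, φ₂ = 1.0453 rad, and Δλ = -0.2527 rad.
cos c = sin φ₁ sin φ₂ + cos φ₁ cos φ₂ cos Δλ = (0.4190)(0.8651) + (0.9080)(0.5017)(0.9682) = 0.80348,
so c = arccos(0.80348) = 0.63768 rad.
So the angular separation is 36.5°.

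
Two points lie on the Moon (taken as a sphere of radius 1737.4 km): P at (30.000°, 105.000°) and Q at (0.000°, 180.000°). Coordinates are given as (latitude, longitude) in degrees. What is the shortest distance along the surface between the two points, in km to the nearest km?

2336 km

Let φ₁ = 0.5236 rad, φ₂ = 0.0000 rad, and Δλ = 1.3090 rad.
Haversine: a = sin²(Δφ/2) + cos φ₁ cos φ₂ sin²(Δλ/2) = 0.0670 + (0.8660)(1.0000)(0.3706) = 0.38793.
Central angle c = 2·arcsin(√a) = 1.34473 rad.
Distance = R·c = 1737.4 × 1.3447 ≈ 2336 km.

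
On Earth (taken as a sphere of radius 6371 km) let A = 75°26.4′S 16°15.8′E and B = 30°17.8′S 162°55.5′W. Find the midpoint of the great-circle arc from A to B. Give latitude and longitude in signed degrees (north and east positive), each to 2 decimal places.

-67.43°, -162.59°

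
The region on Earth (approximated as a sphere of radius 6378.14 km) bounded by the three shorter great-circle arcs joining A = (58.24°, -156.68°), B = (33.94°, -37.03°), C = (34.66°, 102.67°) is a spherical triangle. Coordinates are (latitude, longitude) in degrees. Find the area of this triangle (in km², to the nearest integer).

42018718 km²

Side lengths (central angles): a = 1.7751, b = 1.1554, c = 1.3091 rad; semiperimeter s = 2.1198.
By l'Huilier's theorem, tan(E/4) = √[tan(s/2) tan((s−a)/2) tan((s−b)/2) tan((s−c)/2)], giving spherical excess E = 1.0329 rad.
Area = E·R² = 1.0329 × (6378.14)² ≈ 42018718 km².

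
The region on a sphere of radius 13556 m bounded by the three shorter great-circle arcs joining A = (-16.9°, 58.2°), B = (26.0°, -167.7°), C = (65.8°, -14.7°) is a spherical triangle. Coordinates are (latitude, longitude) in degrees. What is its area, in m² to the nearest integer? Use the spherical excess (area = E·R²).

474115565 m²

Side lengths (central angles): a = 1.4992, b = 1.7212, c = 2.3831 rad; semiperimeter s = 2.8018.
By l'Huilier's theorem, tan(E/4) = √[tan(s/2) tan((s−a)/2) tan((s−b)/2) tan((s−c)/2)], giving spherical excess E = 2.5800 rad.
Area = E·R² = 2.5800 × (13556)² ≈ 474115565 m².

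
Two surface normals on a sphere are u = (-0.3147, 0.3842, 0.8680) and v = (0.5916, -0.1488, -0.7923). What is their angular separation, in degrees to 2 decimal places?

u·v = -0.9311; |u| = 1.0000, |v| = 0.9999.
cos θ = (u·v)/(|u||v|) = -0.9311, so θ = 158.61°.

158.61°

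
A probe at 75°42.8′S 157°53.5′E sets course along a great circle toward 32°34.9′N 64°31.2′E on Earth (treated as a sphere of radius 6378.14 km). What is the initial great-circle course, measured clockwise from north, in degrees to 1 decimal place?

275.8°

Δλ = -93.372° = -1.6296 rad.
y = sin Δλ · cos φ₂ = (-0.9983)(0.8426) = -0.8412
x = cos φ₁ sin φ₂ − sin φ₁ cos φ₂ cos Δλ = (0.2468)(0.5385) − (-0.9691)(0.8426)(-0.0588) = 0.0849
θ = atan2(y, x) = -84.24°; adding 360° gives 275.8°.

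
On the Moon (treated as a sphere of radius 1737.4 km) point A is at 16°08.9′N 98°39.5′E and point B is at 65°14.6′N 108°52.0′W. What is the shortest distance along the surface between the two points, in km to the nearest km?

2910 km

Let φ₁ = 0.2818 rad, φ₂ = 1.1387 rad, and Δλ = 2.6612 rad.
cos c = sin φ₁ sin φ₂ + cos φ₁ cos φ₂ cos Δλ = (0.2781)(0.9081) + (0.9605)(0.4188)(-0.8868) = -0.10415,
so c = arccos(-0.10415) = 1.67513 rad.
Distance = R·c = 1737.4 × 1.6751 ≈ 2910 km.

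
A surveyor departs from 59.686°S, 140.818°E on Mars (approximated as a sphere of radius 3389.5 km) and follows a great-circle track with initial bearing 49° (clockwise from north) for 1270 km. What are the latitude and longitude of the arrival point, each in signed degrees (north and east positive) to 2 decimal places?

-43.02°, 163.01°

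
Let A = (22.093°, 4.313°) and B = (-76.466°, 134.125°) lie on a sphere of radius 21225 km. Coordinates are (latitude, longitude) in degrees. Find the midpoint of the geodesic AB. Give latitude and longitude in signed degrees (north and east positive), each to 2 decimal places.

The central angle between A and B is δ = 2.0996 rad.
With f = 0.5, the slerp weights are sin((1−f)δ)/sin δ = 1.0045 and sin(fδ)/sin δ = 1.0045.
Weighted sum of the unit vectors: (1.0045)·(0.9240,0.0697,0.3761) + (1.0045)·(-0.1629,0.1680,-0.9722) = (0.7645, 0.2387, -0.5988).
Converting back: φ = atan2(z, √(x²+y²)) = -36.79°, λ = atan2(y, x) = 17.34°.

-36.79°, 17.34°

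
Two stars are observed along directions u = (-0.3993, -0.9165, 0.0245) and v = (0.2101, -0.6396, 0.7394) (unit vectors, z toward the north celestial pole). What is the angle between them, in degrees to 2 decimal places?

58.64°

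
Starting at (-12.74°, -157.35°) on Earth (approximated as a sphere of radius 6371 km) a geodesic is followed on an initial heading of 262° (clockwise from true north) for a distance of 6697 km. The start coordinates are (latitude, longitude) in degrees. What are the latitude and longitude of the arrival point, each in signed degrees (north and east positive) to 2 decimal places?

Angular distance δ = d/R = 6697/6371 = 1.05117 rad; initial bearing θ = 4.5728 rad.
sin φ₂ = sin φ₁ cos δ + cos φ₁ sin δ cos θ = (-0.2205)(0.4966) + (0.9754)(0.8680)(-0.1392) = -0.2273, so φ₂ = -13.14°.
Δλ = atan2(sin θ sin δ cos φ₁, cos δ − sin φ₁ sin φ₂) = atan2(-0.8384, 0.4464) = -61.966°.
λ₂ = -157.350° − 61.966° = -219.32° → 140.68° after wrapping to (−180°, 180°].

-13.14°, 140.68°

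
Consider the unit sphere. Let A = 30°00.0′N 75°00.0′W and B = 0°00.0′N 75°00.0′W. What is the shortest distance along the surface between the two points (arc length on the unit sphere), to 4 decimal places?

0.5236

In radians: φ₁ = 0.5236, φ₂ = 0.0000, Δλ = 0.000° = 0.0000 rad.
Haversine: a = sin²(Δφ/2) + cos φ₁ cos φ₂ sin²(Δλ/2) = 0.0670 + (0.8660)(1.0000)(0.0000) = 0.06699.
Central angle c = 2·arcsin(√a) = 0.52360 rad.
On the unit sphere the arc length equals the central angle: 0.5236.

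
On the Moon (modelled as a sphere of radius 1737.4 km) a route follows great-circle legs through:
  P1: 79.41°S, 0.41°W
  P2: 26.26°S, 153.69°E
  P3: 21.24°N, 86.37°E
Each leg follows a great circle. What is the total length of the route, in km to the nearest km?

Leg P1→P2: central angle 1.2801 rad, distance 2224.0 km.
Leg P2→P3: central angle 1.4081 rad, distance 2446.4 km.
Total: 2224.0 + 2446.4 ≈ 4670 km.

4670 km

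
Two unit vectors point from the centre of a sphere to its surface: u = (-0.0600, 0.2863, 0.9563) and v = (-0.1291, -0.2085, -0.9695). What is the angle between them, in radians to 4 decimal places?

2.9363 rad

u·v = -0.9791; |u| = 1.0000, |v| = 1.0000.
cos θ = (u·v)/(|u||v|) = -0.9790, so θ = 2.9363 rad.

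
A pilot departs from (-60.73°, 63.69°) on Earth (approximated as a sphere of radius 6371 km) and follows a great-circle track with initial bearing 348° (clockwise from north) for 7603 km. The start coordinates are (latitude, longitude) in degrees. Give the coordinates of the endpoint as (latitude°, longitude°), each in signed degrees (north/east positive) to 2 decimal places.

7.07°, 52.46°

Angular distance δ = d/R = 7603/6371 = 1.19338 rad; initial bearing θ = 6.0737 rad.
sin φ₂ = sin φ₁ cos δ + cos φ₁ sin δ cos θ = (-0.8723)(0.3685) + (0.4889)(0.9296)(0.9781) = 0.1231, so φ₂ = 7.07°.
Δλ = atan2(sin θ sin δ cos φ₁, cos δ − sin φ₁ sin φ₂) = atan2(-0.0945, 0.4759) = -11.231°.
λ₂ = 63.690° − 11.231° = 52.46°.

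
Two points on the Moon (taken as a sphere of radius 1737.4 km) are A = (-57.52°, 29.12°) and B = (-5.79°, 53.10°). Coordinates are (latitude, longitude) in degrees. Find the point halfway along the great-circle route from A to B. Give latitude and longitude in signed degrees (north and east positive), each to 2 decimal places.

Central angle δ = 0.9603 rad. Interpolating on the sphere with fraction f = 0.5:
P = [sin((1−f)δ)·A + sin(fδ)·B] / sin δ = 0.5637·A + 0.5637·B in Cartesian coordinates,
giving P = (0.6012, 0.5958, -0.5324), i.e. latitude -32.17°, longitude 44.74°.

-32.17°, 44.74°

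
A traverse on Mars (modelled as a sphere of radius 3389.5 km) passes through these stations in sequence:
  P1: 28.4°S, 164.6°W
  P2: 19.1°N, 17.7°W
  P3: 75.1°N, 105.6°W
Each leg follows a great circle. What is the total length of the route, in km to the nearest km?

12982 km

Leg P1→P2: central angle 2.5905 rad, distance 8780.6 km.
Leg P2→P3: central angle 1.2397 rad, distance 4201.8 km.
Total: 8780.6 + 4201.8 ≈ 12982 km.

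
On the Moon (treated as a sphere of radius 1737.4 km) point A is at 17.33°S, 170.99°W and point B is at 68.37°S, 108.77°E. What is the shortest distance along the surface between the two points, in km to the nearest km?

With latitudes φ₁ = -17.330°, φ₂ = -68.370° and longitude difference Δλ = -80.240°:
Haversine: a = sin²(Δφ/2) + cos φ₁ cos φ₂ sin²(Δλ/2) = 0.1856 + (0.9546)(0.3686)(0.4152) = 0.33172.
Central angle c = 2·arcsin(√a) = 1.22755 rad.
Distance = R·c = 1737.4 × 1.2275 ≈ 2133 km.

2133 km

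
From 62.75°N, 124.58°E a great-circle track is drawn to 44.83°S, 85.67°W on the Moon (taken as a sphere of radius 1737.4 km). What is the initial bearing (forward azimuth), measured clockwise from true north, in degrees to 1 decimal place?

58.2°

With φ₁ = 1.0952, φ₂ = -0.7824, Δλ = 2.6136 rad, the forward-azimuth formula gives
θ = atan2( sin Δλ cos φ₂ , cos φ₁ sin φ₂ − sin φ₁ cos φ₂ cos Δλ ) = atan2(0.3573, 0.2218) = 58.16°.
So the initial bearing is 58.2°.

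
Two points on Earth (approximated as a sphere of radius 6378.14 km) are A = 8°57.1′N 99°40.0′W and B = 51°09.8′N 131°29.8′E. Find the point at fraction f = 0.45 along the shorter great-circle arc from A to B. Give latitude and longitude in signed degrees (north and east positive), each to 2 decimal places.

Central angle δ = 1.8413 rad. Interpolating on the sphere with fraction f = 0.45:
P = [sin((1−f)δ)·A + sin(fδ)·B] / sin δ = 0.8803·A + 0.7648·B in Cartesian coordinates,
giving P = (-0.4638, -0.4980, 0.7327), i.e. latitude 47.11°, longitude -132.96°.

47.11°, -132.96°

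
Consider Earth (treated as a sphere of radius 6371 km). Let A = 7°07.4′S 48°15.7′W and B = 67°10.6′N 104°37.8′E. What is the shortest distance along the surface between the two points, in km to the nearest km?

13031 km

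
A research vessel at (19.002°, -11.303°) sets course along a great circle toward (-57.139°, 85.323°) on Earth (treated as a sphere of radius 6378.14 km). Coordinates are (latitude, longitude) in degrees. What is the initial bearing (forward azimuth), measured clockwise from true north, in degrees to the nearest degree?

Δλ = 96.626° = 1.6864 rad.
y = sin Δλ · cos φ₂ = (0.9933)(0.5426) = 0.5390
x = cos φ₁ sin φ₂ − sin φ₁ cos φ₂ cos Δλ = (0.9455)(-0.8400) − (0.3256)(0.5426)(-0.1154) = -0.7738
θ = atan2(y, x) = 145.14°, so the bearing is 145°.

145°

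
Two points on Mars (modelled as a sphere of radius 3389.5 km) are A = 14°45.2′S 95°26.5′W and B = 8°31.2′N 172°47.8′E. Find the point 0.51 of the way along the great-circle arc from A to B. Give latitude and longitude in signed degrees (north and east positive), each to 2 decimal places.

-4.21°, -142.89°

The central angle between A and B is δ = 1.6380 rad.
With f = 0.51, the slerp weights are sin((1−f)δ)/sin δ = 0.7208 and sin(fδ)/sin δ = 0.7432.
Weighted sum of the unit vectors: (0.7208)·(-0.0917,-0.9627,-0.2547) + (0.7432)·(-0.9812,0.1240,0.1482) = (-0.7953, -0.6017, -0.0734).
Converting back: φ = atan2(z, √(x²+y²)) = -4.21°, λ = atan2(y, x) = -142.89°.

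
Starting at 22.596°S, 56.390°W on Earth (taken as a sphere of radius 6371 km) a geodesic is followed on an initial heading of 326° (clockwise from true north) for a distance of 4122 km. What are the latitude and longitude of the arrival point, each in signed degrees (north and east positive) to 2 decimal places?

Angular distance δ = d/R = 4122/6371 = 0.64699 rad; initial bearing θ = 5.6898 rad.
sin φ₂ = sin φ₁ cos δ + cos φ₁ sin δ cos θ = (-0.3842)(0.7979) + (0.9232)(0.6028)(0.8290) = 0.1548, so φ₂ = 8.91°.
Δλ = atan2(sin θ sin δ cos φ₁, cos δ − sin φ₁ sin φ₂) = atan2(-0.3112, 0.8574) = -19.949°.
λ₂ = -56.390° − 19.949° = -76.34°.

8.91°, -76.34°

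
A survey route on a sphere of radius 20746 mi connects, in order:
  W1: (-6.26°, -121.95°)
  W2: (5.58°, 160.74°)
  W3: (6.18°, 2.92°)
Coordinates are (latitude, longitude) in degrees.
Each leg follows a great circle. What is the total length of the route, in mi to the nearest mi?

Leg W1→W2: central angle 1.3626 rad, distance 28267.8 mi.
Leg W2→W3: central angle 2.7040 rad, distance 56098.0 mi.
Total: 28267.8 + 56098.0 ≈ 84366 mi.

84366 mi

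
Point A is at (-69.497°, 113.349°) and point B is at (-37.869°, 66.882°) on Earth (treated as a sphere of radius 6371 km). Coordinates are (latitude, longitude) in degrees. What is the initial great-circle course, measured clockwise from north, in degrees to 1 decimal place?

With φ₁ = -1.2130, φ₂ = -0.6609, Δλ = -0.8110 rad, the forward-azimuth formula gives
θ = atan2( sin Δλ cos φ₂ , cos φ₁ sin φ₂ − sin φ₁ cos φ₂ cos Δλ ) = atan2(-0.5723, 0.2943) = -62.79°.
Adding 360° brings this into [0°, 360°): 297.2°.

297.2°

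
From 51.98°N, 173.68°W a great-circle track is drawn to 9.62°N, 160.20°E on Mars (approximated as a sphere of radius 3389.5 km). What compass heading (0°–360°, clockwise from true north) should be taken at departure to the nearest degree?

216°

Δλ = -26.120° = -0.4559 rad.
y = sin Δλ · cos φ₂ = (-0.4403)(0.9859) = -0.4341
x = cos φ₁ sin φ₂ − sin φ₁ cos φ₂ cos Δλ = (0.6159)(0.1671) − (0.7878)(0.9859)(0.8979) = -0.5945
θ = atan2(y, x) = -143.86°; adding 360° gives 216°.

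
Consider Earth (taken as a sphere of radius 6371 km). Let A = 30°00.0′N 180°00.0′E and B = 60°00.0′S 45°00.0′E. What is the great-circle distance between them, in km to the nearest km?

15307 km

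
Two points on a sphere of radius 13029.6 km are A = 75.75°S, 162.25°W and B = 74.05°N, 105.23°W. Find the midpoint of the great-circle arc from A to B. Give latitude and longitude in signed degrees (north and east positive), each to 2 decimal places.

The central angle between A and B is δ = 2.6794 rad.
With f = 0.5, the slerp weights are sin((1−f)δ)/sin δ = 2.1832 and sin(fδ)/sin δ = 2.1832.
Weighted sum of the unit vectors: (2.1832)·(-0.2344,-0.0750,-0.9692) + (2.1832)·(-0.0722,-0.2651,0.9615) = (-0.6694, -0.7427, -0.0169).
Converting back: φ = atan2(z, √(x²+y²)) = -0.97°, λ = atan2(y, x) = -132.03°.

-0.97°, -132.03°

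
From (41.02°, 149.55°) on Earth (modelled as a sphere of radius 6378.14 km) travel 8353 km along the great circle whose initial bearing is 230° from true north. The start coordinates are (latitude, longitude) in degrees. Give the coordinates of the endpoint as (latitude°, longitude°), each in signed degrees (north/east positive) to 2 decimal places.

-17.40°, 98.69°

Angular distance δ = d/R = 8353/6378.14 = 1.30963 rad; initial bearing θ = 4.0143 rad.
sin φ₂ = sin φ₁ cos δ + cos φ₁ sin δ cos θ = (0.6563)(0.2582) + (0.7545)(0.9661)(-0.6428) = -0.2991, so φ₂ = -17.40°.
Δλ = atan2(sin θ sin δ cos φ₁, cos δ − sin φ₁ sin φ₂) = atan2(-0.5584, 0.4545) = -50.856°.
λ₂ = 149.550° − 50.856° = 98.69°.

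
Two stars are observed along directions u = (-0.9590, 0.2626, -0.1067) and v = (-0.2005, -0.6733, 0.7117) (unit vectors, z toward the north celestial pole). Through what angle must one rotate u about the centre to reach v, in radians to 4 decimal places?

u·v = -0.0605; |u| = 1.0000, |v| = 1.0000.
cos θ = (u·v)/(|u||v|) = -0.0605, so θ = 1.6313 rad.

1.6313 rad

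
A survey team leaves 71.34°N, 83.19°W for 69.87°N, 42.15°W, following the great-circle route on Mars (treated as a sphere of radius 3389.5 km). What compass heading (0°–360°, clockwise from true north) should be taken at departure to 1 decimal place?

76.4°

Δλ = 41.040° = 0.7163 rad.
y = sin Δλ · cos φ₂ = (0.6566)(0.3442) = 0.2260
x = cos φ₁ sin φ₂ − sin φ₁ cos φ₂ cos Δλ = (0.3200)(0.9389) − (0.9474)(0.3442)(0.7543) = 0.0545
θ = atan2(y, x) = 76.45°, so the bearing is 76.4°.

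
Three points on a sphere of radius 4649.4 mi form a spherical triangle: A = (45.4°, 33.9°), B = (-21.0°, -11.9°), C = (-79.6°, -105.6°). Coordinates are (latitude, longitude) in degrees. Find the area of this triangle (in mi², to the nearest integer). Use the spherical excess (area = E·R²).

17159101 mi²

Side lengths (central angles): a = 1.2222, b = 2.4926, c = 1.3676 rad; semiperimeter s = 2.5412.
By l'Huilier's theorem, tan(E/4) = √[tan(s/2) tan((s−a)/2) tan((s−b)/2) tan((s−c)/2)], giving spherical excess E = 0.7938 rad.
Area = E·R² = 0.7938 × (4649.4)² ≈ 17159101 mi².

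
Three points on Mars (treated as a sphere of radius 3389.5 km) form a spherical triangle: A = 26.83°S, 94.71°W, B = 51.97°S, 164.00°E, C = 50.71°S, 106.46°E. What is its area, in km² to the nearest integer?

Side lengths (central angles): a = 0.6111, b = 1.7494, c = 1.3203 rad; semiperimeter s = 1.8404.
By l'Huilier's theorem, tan(E/4) = √[tan(s/2) tan((s−a)/2) tan((s−b)/2) tan((s−c)/2)], giving spherical excess E = 0.4224 rad.
Area = E·R² = 0.4224 × (3389.5)² ≈ 4853054 km².

4853054 km²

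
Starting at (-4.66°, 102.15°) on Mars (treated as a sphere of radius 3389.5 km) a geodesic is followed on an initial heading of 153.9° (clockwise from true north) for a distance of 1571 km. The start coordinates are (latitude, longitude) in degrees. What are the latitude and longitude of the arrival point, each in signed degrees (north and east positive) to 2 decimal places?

Angular distance δ = d/R = 1571/3389.5 = 0.46349 rad; initial bearing θ = 2.6861 rad.
sin φ₂ = sin φ₁ cos δ + cos φ₁ sin δ cos θ = (-0.0812)(0.8945) + (0.9967)(0.4471)(-0.8980) = -0.4728, so φ₂ = -28.22°.
Δλ = atan2(sin θ sin δ cos φ₁, cos δ − sin φ₁ sin φ₂) = atan2(0.1960, 0.8561) = 12.898°.
λ₂ = 102.150° + 12.898° = 115.05°.

-28.22°, 115.05°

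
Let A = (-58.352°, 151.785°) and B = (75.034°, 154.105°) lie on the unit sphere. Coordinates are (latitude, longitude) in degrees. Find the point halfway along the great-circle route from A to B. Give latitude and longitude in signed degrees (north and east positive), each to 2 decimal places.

8.34°, 152.55°

The central angle between A and B is δ = 2.3282 rad.
With f = 0.5, the slerp weights are sin((1−f)δ)/sin δ = 1.2639 and sin(fδ)/sin δ = 1.2639.
Weighted sum of the unit vectors: (1.2639)·(-0.4624,0.2481,-0.8513) + (1.2639)·(-0.2323,0.1128,0.9661) = (-0.8780, 0.4561, 0.1451).
Converting back: φ = atan2(z, √(x²+y²)) = 8.34°, λ = atan2(y, x) = 152.55°.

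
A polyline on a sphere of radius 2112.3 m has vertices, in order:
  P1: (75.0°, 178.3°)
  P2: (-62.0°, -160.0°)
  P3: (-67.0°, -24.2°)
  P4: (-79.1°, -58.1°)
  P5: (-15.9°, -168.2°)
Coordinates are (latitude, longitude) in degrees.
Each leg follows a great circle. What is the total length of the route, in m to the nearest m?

Leg P1→P2: central angle 2.4038 rad, distance 5077.6 m.
Leg P2→P3: central angle 0.8213 rad, distance 1734.9 m.
Leg P3→P4: central angle 0.2645 rad, distance 558.7 m.
Leg P4→P5: central angle 1.3628 rad, distance 2878.6 m.
Total: 5077.6 + 1734.9 + 558.7 + 2878.6 ≈ 10250 m.

10250 m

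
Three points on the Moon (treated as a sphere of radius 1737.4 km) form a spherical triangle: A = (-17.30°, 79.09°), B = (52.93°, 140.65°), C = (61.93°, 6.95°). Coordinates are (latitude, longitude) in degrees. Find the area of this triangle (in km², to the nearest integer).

Side lengths (central angles): a = 1.0378, b = 1.6957, c = 1.5340 rad; semiperimeter s = 2.1338.
By l'Huilier's theorem, tan(E/4) = √[tan(s/2) tan((s−a)/2) tan((s−b)/2) tan((s−c)/2)], giving spherical excess E = 1.0773 rad.
Area = E·R² = 1.0773 × (1737.4)² ≈ 3251757 km².

3251757 km²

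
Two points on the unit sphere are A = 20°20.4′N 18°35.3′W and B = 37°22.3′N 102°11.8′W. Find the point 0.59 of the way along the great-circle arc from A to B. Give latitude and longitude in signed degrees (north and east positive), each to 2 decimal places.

37.91°, -64.19°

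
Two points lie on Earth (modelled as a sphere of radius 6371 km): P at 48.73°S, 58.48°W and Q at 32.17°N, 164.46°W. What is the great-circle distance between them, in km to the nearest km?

13748 km

With latitudes φ₁ = -48.730°, φ₂ = 32.170° and longitude difference Δλ = -105.980°:
cos c = sin φ₁ sin φ₂ + cos φ₁ cos φ₂ cos Δλ = (-0.7516)(0.5324) + (0.6596)(0.8465)(-0.2753) = -0.55389,
so c = arccos(-0.55389) = 2.15783 rad.
Distance = R·c = 6371 × 2.1578 ≈ 13748 km.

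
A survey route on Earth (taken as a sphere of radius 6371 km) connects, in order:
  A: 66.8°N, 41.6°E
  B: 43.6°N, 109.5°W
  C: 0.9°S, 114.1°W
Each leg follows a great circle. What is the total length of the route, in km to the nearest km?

12465 km

Leg A→B: central angle 1.1766 rad, distance 7495.9 km.
Leg B→C: central angle 0.7800 rad, distance 4969.3 km.
Total: 7495.9 + 4969.3 ≈ 12465 km.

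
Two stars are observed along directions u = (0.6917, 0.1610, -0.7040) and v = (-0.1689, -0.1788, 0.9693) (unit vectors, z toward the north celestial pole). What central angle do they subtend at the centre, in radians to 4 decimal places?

2.5463 rad

u·v = -0.8280; |u| = 1.0000, |v| = 1.0000.
cos θ = (u·v)/(|u||v|) = -0.8280, so θ = 2.5463 rad.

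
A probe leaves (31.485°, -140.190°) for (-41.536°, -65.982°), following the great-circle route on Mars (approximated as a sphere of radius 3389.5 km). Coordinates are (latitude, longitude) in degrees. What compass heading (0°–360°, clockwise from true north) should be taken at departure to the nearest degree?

133°

Δλ = 74.208° = 1.2952 rad.
y = sin Δλ · cos φ₂ = (0.9623)(0.7485) = 0.7203
x = cos φ₁ sin φ₂ − sin φ₁ cos φ₂ cos Δλ = (0.8528)(-0.6631) − (0.5223)(0.7485)(0.2721) = -0.6719
θ = atan2(y, x) = 133.01°, so the bearing is 133°.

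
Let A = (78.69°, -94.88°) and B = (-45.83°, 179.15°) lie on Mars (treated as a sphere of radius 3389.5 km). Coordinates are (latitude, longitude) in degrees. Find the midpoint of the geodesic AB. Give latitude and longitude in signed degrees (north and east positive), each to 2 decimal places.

19.66°, -165.46°

Central angle δ = 2.3375 rad. Interpolating on the sphere with fraction f = 0.5:
P = [sin((1−f)δ)·A + sin(fδ)·B] / sin δ = 1.2777·A + 1.2777·B in Cartesian coordinates,
giving P = (-0.9115, -0.2365, 0.3364), i.e. latitude 19.66°, longitude -165.46°.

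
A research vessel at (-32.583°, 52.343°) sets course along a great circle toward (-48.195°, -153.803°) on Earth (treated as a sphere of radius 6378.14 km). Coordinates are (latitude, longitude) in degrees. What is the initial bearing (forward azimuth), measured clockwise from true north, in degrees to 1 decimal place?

162.8°

With φ₁ = -0.5687, φ₂ = -0.8412, Δλ = 2.6853 rad, the forward-azimuth formula gives
θ = atan2( sin Δλ cos φ₂ , cos φ₁ sin φ₂ − sin φ₁ cos φ₂ cos Δλ ) = atan2(0.2937, -0.9503) = 162.82°.
So the initial bearing is 162.8°.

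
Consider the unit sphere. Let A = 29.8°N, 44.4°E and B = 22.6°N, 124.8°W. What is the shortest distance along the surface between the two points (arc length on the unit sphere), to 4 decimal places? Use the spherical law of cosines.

2.2093

With latitudes φ₁ = 29.800°, φ₂ = 22.600° and longitude difference Δλ = -169.200°:
cos c = sin φ₁ sin φ₂ + cos φ₁ cos φ₂ cos Δλ = (0.4970)(0.3843) + (0.8678)(0.9232)(-0.9823) = -0.59595,
so c = arccos(-0.59595) = 2.20925 rad.
On the unit sphere the arc length equals the central angle: 2.2093.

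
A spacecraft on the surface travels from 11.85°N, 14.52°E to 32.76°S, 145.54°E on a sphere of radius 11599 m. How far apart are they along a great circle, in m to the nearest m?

With latitudes φ₁ = 11.850°, φ₂ = -32.760° and longitude difference Δλ = 131.020°:
Haversine: a = sin²(Δφ/2) + cos φ₁ cos φ₂ sin²(Δλ/2) = 0.1440 + (0.9787)(0.8409)(0.8282) = 0.82564.
Central angle c = 2·arcsin(√a) = 2.28008 rad.
Distance = R·c = 11599 × 2.2801 ≈ 26447 m.

26447 m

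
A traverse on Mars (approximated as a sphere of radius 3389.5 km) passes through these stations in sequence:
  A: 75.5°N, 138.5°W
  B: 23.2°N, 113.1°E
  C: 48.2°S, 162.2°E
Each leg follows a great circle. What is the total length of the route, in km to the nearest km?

9220 km

Leg A→B: central angle 1.2569 rad, distance 4260.3 km.
Leg B→C: central angle 1.4631 rad, distance 4959.3 km.
Total: 4260.3 + 4959.3 ≈ 9220 km.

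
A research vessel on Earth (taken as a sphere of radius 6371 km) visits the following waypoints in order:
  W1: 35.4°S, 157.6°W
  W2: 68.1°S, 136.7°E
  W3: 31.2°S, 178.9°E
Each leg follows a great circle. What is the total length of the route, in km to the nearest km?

Leg W1→W2: central angle 0.8465 rad, distance 5393.2 km.
Leg W2→W3: central angle 0.7713 rad, distance 4914.1 km.
Total: 5393.2 + 4914.1 ≈ 10307 km.

10307 km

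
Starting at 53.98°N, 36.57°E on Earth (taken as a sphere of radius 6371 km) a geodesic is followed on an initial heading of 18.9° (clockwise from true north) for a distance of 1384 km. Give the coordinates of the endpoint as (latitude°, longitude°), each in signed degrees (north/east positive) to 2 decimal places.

Angular distance δ = d/R = 1384/6371 = 0.21723 rad; initial bearing θ = 0.3299 rad.
sin φ₂ = sin φ₁ cos δ + cos φ₁ sin δ cos θ = (0.8088)(0.9765) + (0.5881)(0.2155)(0.9461) = 0.9097, so φ₂ = 65.47°.
Δλ = atan2(sin θ sin δ cos φ₁, cos δ − sin φ₁ sin φ₂) = atan2(0.0411, 0.2407) = 9.679°.
λ₂ = 36.570° + 9.679° = 46.25°.

65.47°, 46.25°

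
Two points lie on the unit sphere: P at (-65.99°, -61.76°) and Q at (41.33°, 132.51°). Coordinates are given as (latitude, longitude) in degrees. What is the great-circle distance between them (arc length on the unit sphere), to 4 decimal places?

2.6891

With latitudes φ₁ = -65.990°, φ₂ = 41.330° and longitude difference Δλ = -165.730°:
cos c = sin φ₁ sin φ₂ + cos φ₁ cos φ₂ cos Δλ = (-0.9135)(0.6604) + (0.4069)(0.7509)(-0.9691) = -0.89937,
so c = arccos(-0.89937) = 2.68913 rad.
On the unit sphere the arc length equals the central angle: 2.6891.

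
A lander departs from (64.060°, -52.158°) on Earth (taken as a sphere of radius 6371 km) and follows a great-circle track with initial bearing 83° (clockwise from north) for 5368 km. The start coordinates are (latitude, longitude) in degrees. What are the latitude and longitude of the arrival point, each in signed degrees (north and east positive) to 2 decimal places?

Angular distance δ = d/R = 5368/6371 = 0.84257 rad; initial bearing θ = 1.4486 rad.
sin φ₂ = sin φ₁ cos δ + cos φ₁ sin δ cos θ = (0.8993)(0.6655) + (0.4374)(0.7464)(0.1219) = 0.6383, so φ₂ = 39.66°.
Δλ = atan2(sin θ sin δ cos φ₁, cos δ − sin φ₁ sin φ₂) = atan2(0.3240, 0.0916) = 74.220°.
λ₂ = -52.158° + 74.220° = 22.06°.

39.66°, 22.06°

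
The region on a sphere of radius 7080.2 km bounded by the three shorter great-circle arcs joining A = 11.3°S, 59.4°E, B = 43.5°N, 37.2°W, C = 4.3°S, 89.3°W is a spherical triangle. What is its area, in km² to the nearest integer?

Side lengths (central angles): a = 1.1672, b = 2.5337, c = 1.7892 rad; semiperimeter s = 2.7450.
By l'Huilier's theorem, tan(E/4) = √[tan(s/2) tan((s−a)/2) tan((s−b)/2) tan((s−c)/2)], giving spherical excess E = 1.9330 rad.
Area = E·R² = 1.9330 × (7080.2)² ≈ 96901556 km².

96901556 km²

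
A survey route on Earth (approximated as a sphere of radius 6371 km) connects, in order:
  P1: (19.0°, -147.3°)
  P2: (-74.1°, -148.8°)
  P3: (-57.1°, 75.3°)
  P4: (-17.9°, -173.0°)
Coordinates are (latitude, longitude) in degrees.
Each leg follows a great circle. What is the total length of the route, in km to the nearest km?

24995 km

Leg P1→P2: central angle 1.6250 rad, distance 10352.8 km.
Leg P2→P3: central angle 0.7945 rad, distance 5061.8 km.
Leg P3→P4: central angle 1.5038 rad, distance 9580.7 km.
Total: 10352.8 + 5061.8 + 9580.7 ≈ 24995 km.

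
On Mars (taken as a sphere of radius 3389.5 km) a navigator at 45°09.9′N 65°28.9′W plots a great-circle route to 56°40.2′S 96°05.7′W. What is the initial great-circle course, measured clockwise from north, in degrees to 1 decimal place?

196.8°

Δλ = -30.613° = -0.5343 rad.
y = sin Δλ · cos φ₂ = (-0.5092)(0.5495) = -0.2798
x = cos φ₁ sin φ₂ − sin φ₁ cos φ₂ cos Δλ = (0.7051)(-0.8355) − (0.7091)(0.5495)(0.8606) = -0.9244
θ = atan2(y, x) = -163.16°; adding 360° gives 196.8°.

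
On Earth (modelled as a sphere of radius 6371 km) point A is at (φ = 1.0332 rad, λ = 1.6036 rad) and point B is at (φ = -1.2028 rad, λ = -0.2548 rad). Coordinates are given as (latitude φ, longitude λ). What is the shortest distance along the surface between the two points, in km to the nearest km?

16525 km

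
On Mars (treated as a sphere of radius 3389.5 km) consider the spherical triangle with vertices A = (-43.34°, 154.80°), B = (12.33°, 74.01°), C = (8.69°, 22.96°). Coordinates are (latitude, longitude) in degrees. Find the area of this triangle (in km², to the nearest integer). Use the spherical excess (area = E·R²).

10872292 km²

Side lengths (central angles): a = 0.8771, b = 2.1935, c = 1.6036 rad; semiperimeter s = 2.3372.
By l'Huilier's theorem, tan(E/4) = √[tan(s/2) tan((s−a)/2) tan((s−b)/2) tan((s−c)/2)], giving spherical excess E = 0.9463 rad.
Area = E·R² = 0.9463 × (3389.5)² ≈ 10872292 km².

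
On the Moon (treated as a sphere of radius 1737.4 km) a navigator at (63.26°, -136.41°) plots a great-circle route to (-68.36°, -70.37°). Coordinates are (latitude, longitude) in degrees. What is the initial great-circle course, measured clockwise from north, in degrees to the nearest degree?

149°

With φ₁ = 1.1041, φ₂ = -1.1931, Δλ = 1.1526 rad, the forward-azimuth formula gives
θ = atan2( sin Δλ cos φ₂ , cos φ₁ sin φ₂ − sin φ₁ cos φ₂ cos Δλ ) = atan2(0.3370, -0.5520) = 148.59°.
So the initial bearing is 149°.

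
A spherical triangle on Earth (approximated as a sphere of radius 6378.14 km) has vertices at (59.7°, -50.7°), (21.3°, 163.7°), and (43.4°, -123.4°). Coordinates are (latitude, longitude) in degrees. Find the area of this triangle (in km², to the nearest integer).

19345763 km²

Side lengths (central angles): a = 1.1056, b = 0.7923, c = 1.6451 rad; semiperimeter s = 1.7715.
By l'Huilier's theorem, tan(E/4) = √[tan(s/2) tan((s−a)/2) tan((s−b)/2) tan((s−c)/2)], giving spherical excess E = 0.4756 rad.
Area = E·R² = 0.4756 × (6378.14)² ≈ 19345763 km².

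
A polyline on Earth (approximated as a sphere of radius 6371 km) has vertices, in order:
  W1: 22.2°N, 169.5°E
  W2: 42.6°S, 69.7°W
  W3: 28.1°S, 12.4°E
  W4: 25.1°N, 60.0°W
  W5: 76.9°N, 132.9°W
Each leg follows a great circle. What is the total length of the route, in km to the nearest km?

38081 km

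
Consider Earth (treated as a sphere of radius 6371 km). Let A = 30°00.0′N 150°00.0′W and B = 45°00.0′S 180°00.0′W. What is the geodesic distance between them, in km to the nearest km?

8875 km

Let φ₁ = 0.5236 rad, φ₂ = -0.7854 rad, and Δλ = -0.5236 rad.
cos c = sin φ₁ sin φ₂ + cos φ₁ cos φ₂ cos Δλ = (0.5000)(-0.7071) + (0.8660)(0.7071)(0.8660) = 0.17678,
so c = arccos(0.17678) = 1.39309 rad.
Distance = R·c = 6371 × 1.3931 ≈ 8875 km.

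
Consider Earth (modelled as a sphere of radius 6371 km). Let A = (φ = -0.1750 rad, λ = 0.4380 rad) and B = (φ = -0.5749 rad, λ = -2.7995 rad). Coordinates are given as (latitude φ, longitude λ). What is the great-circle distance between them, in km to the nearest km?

15202 km

With latitudes φ₁ = -10.027°, φ₂ = -32.939° and longitude difference Δλ = 174.505°:
cos c = sin φ₁ sin φ₂ + cos φ₁ cos φ₂ cos Δλ = (-0.1741)(-0.5438) + (0.9847)(0.8392)(-0.9954) = -0.72796,
so c = arccos(-0.72796) = 2.38614 rad.
Distance = R·c = 6371 × 2.3861 ≈ 15202 km.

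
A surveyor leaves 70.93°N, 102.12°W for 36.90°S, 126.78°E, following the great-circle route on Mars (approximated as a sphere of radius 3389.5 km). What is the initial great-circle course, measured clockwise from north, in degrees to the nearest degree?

297°

With φ₁ = 1.2380, φ₂ = -0.6440, Δλ = -2.2881 rad, the forward-azimuth formula gives
θ = atan2( sin Δλ cos φ₂ , cos φ₁ sin φ₂ − sin φ₁ cos φ₂ cos Δλ ) = atan2(-0.6026, 0.3007) = -63.48°.
Adding 360° brings this into [0°, 360°): 297°.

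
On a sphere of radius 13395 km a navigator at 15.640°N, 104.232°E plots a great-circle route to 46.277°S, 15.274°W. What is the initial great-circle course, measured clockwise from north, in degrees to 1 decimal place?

With φ₁ = 0.2730, φ₂ = -0.8077, Δλ = -2.0858 rad, the forward-azimuth formula gives
θ = atan2( sin Δλ cos φ₂ , cos φ₁ sin φ₂ − sin φ₁ cos φ₂ cos Δλ ) = atan2(-0.6015, -0.6042) = -135.12°.
Adding 360° brings this into [0°, 360°): 224.9°.

224.9°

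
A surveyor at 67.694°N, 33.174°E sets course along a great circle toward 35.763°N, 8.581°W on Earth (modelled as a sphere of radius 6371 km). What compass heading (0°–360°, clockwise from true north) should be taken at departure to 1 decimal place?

Δλ = -41.755° = -0.7288 rad.
y = sin Δλ · cos φ₂ = (-0.6659)(0.8114) = -0.5404
x = cos φ₁ sin φ₂ − sin φ₁ cos φ₂ cos Δλ = (0.3796)(0.5844) − (0.9252)(0.8114)(0.7460) = -0.3382
θ = atan2(y, x) = -122.04°; adding 360° gives 238.0°.

238.0°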